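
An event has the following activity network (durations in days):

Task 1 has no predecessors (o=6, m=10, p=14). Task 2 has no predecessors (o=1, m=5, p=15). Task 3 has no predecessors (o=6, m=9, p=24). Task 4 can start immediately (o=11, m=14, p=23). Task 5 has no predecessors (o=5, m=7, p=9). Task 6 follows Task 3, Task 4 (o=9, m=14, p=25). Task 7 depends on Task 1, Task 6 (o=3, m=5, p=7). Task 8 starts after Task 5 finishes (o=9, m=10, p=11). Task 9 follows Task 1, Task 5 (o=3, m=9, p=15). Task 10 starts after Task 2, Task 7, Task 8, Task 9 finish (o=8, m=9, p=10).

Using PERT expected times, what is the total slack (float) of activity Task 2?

te_Task 1 = (6 + 4·10 + 14)/6 = 60/6 = 10
te_Task 2 = (1 + 4·5 + 15)/6 = 36/6 = 6
te_Task 3 = (6 + 4·9 + 24)/6 = 66/6 = 11
te_Task 4 = (11 + 4·14 + 23)/6 = 90/6 = 15
te_Task 5 = (5 + 4·7 + 9)/6 = 42/6 = 7
te_Task 6 = (9 + 4·14 + 25)/6 = 90/6 = 15
te_Task 7 = (3 + 4·5 + 7)/6 = 30/6 = 5
te_Task 8 = (9 + 4·10 + 11)/6 = 60/6 = 10
te_Task 9 = (3 + 4·9 + 15)/6 = 54/6 = 9
te_Task 10 = (8 + 4·9 + 10)/6 = 54/6 = 9

Forward pass:
ES_Task 1 = 0; EF_Task 1 = 10
ES_Task 2 = 0; EF_Task 2 = 6
ES_Task 3 = 0; EF_Task 3 = 11
ES_Task 4 = 0; EF_Task 4 = 15
ES_Task 5 = 0; EF_Task 5 = 7
ES_Task 6 = max(EF_Task 3=11, EF_Task 4=15) = 15; EF_Task 6 = 15+15 = 30
ES_Task 7 = max(EF_Task 1=10, EF_Task 6=30) = 30; EF_Task 7 = 30+5 = 35
ES_Task 8 = 7; EF_Task 8 = 7+10 = 17
ES_Task 9 = max(EF_Task 1=10, EF_Task 5=7) = 10; EF_Task 9 = 10+9 = 19
ES_Task 10 = max(EF_Task 2=6, EF_Task 7=35, EF_Task 8=17, EF_Task 9=19) = 35; EF_Task 10 = 35+9 = 44
Expected project duration μ = 44 days. Critical path: Task 4 → Task 6 → Task 7 → Task 10.

Backward pass:
LF_Task 10 = 44; LS_Task 10 = 44−9 = 35
LF_Task 9 = LS_Task 10 = 35; LS_Task 9 = 35−9 = 26
LF_Task 8 = LS_Task 10 = 35; LS_Task 8 = 35−10 = 25
LF_Task 7 = LS_Task 10 = 35; LS_Task 7 = 35−5 = 30
LF_Task 6 = LS_Task 7 = 30; LS_Task 6 = 30−15 = 15
LF_Task 5 = min(LS_Task 8=25, LS_Task 9=26) = 25; LS_Task 5 = 25−7 = 18
LF_Task 4 = LS_Task 6 = 15; LS_Task 4 = 15−15 = 0
LF_Task 3 = LS_Task 6 = 15; LS_Task 3 = 15−11 = 4
LF_Task 2 = LS_Task 10 = 35; LS_Task 2 = 35−6 = 29
LF_Task 1 = min(LS_Task 7=30, LS_Task 9=26) = 26; LS_Task 1 = 26−10 = 16
Slack_Task 2 = LS_Task 2 − ES_Task 2 = 29 − 0 = 29

29 days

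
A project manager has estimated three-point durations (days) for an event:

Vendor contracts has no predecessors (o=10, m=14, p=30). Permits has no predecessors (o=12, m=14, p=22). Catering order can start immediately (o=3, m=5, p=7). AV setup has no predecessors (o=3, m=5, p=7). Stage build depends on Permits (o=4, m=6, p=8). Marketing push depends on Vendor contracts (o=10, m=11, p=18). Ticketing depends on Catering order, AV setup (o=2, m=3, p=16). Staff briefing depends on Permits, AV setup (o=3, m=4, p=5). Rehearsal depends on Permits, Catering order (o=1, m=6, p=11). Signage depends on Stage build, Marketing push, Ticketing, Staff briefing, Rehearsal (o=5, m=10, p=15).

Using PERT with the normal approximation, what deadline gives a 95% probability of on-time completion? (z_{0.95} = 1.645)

te_Vendor contracts = (10 + 4·14 + 30)/6 = 96/6 = 16; σ²_Vendor contracts = ((30−10)/6)² = 11.111
te_Permits = (12 + 4·14 + 22)/6 = 90/6 = 15; σ²_Permits = ((22−12)/6)² = 2.778
te_Catering order = (3 + 4·5 + 7)/6 = 30/6 = 5; σ²_Catering order = ((7−3)/6)² = 0.444
te_AV setup = (3 + 4·5 + 7)/6 = 30/6 = 5; σ²_AV setup = ((7−3)/6)² = 0.444
te_Stage build = (4 + 4·6 + 8)/6 = 36/6 = 6; σ²_Stage build = ((8−4)/6)² = 0.444
te_Marketing push = (10 + 4·11 + 18)/6 = 72/6 = 12; σ²_Marketing push = ((18−10)/6)² = 1.778
te_Ticketing = (2 + 4·3 + 16)/6 = 30/6 = 5; σ²_Ticketing = ((16−2)/6)² = 5.444
te_Staff briefing = (3 + 4·4 + 5)/6 = 24/6 = 4; σ²_Staff briefing = ((5−3)/6)² = 0.111
te_Rehearsal = (1 + 4·6 + 11)/6 = 36/6 = 6; σ²_Rehearsal = ((11−1)/6)² = 2.778
te_Signage = (5 + 4·10 + 15)/6 = 60/6 = 10; σ²_Signage = ((15−5)/6)² = 2.778

Forward pass:
ES_Vendor contracts = 0; EF_Vendor contracts = 16
ES_Permits = 0; EF_Permits = 15
ES_Catering order = 0; EF_Catering order = 5
ES_AV setup = 0; EF_AV setup = 5
ES_Stage build = 15; EF_Stage build = 15+6 = 21
ES_Marketing push = 16; EF_Marketing push = 16+12 = 28
ES_Ticketing = max(EF_Catering order=5, EF_AV setup=5) = 5; EF_Ticketing = 5+5 = 10
ES_Staff briefing = max(EF_Permits=15, EF_AV setup=5) = 15; EF_Staff briefing = 15+4 = 19
ES_Rehearsal = max(EF_Permits=15, EF_Catering order=5) = 15; EF_Rehearsal = 15+6 = 21
ES_Signage = max(EF_Stage build=21, EF_Marketing push=28, EF_Ticketing=10, EF_Staff briefing=19, EF_Rehearsal=21) = 28; EF_Signage = 28+10 = 38
Expected project duration μ = 38 days. Critical path: Vendor contracts → Marketing push → Signage.

Variance along critical path = 11.111 + 1.778 + 2.778 = 15.667; σ = 3.958 days.
D = μ + z·σ = 38 + 1.645·3.958 = 44.5 days

44.5 days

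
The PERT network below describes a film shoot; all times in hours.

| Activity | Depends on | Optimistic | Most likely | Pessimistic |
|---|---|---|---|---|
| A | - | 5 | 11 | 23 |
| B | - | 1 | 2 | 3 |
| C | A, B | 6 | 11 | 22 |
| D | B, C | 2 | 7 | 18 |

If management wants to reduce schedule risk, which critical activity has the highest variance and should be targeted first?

te_A = (5 + 4·11 + 23)/6 = 72/6 = 12; σ²_A = ((23−5)/6)² = 9.000
te_B = (1 + 4·2 + 3)/6 = 12/6 = 2; σ²_B = ((3−1)/6)² = 0.111
te_C = (6 + 4·11 + 22)/6 = 72/6 = 12; σ²_C = ((22−6)/6)² = 7.111
te_D = (2 + 4·7 + 18)/6 = 48/6 = 8; σ²_D = ((18−2)/6)² = 7.111

Forward pass:
ES_A = 0; EF_A = 12
ES_B = 0; EF_B = 2
ES_C = max(EF_A=12, EF_B=2) = 12; EF_C = 12+12 = 24
ES_D = max(EF_B=2, EF_C=24) = 24; EF_D = 24+8 = 32
Expected project duration μ = 32 hours. Critical path: A → C → D.

Variances on critical path: σ²_A=9.000, σ²_C=7.111, σ²_D=7.111.
Largest is σ²_A = 9.000.

A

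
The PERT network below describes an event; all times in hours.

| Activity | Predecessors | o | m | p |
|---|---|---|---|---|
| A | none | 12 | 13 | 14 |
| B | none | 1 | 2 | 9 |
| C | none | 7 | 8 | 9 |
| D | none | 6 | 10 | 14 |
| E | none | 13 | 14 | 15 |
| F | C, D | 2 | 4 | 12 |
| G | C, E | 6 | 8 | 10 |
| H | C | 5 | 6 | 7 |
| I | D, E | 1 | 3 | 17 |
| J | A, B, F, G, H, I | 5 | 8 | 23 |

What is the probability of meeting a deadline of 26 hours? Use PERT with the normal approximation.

te_A = (12 + 4·13 + 14)/6 = 78/6 = 13; σ²_A = ((14−12)/6)² = 0.111
te_B = (1 + 4·2 + 9)/6 = 18/6 = 3; σ²_B = ((9−1)/6)² = 1.778
te_C = (7 + 4·8 + 9)/6 = 48/6 = 8; σ²_C = ((9−7)/6)² = 0.111
te_D = (6 + 4·10 + 14)/6 = 60/6 = 10; σ²_D = ((14−6)/6)² = 1.778
te_E = (13 + 4·14 + 15)/6 = 84/6 = 14; σ²_E = ((15−13)/6)² = 0.111
te_F = (2 + 4·4 + 12)/6 = 30/6 = 5; σ²_F = ((12−2)/6)² = 2.778
te_G = (6 + 4·8 + 10)/6 = 48/6 = 8; σ²_G = ((10−6)/6)² = 0.444
te_H = (5 + 4·6 + 7)/6 = 36/6 = 6; σ²_H = ((7−5)/6)² = 0.111
te_I = (1 + 4·3 + 17)/6 = 30/6 = 5; σ²_I = ((17−1)/6)² = 7.111
te_J = (5 + 4·8 + 23)/6 = 60/6 = 10; σ²_J = ((23−5)/6)² = 9.000

Forward pass:
ES_A = 0; EF_A = 13
ES_B = 0; EF_B = 3
ES_C = 0; EF_C = 8
ES_D = 0; EF_D = 10
ES_E = 0; EF_E = 14
ES_F = max(EF_C=8, EF_D=10) = 10; EF_F = 10+5 = 15
ES_G = max(EF_C=8, EF_E=14) = 14; EF_G = 14+8 = 22
ES_H = 8; EF_H = 8+6 = 14
ES_I = max(EF_D=10, EF_E=14) = 14; EF_I = 14+5 = 19
ES_J = max(EF_A=13, EF_B=3, EF_F=15, EF_G=22, EF_H=14, EF_I=19) = 22; EF_J = 22+10 = 32
Expected project duration μ = 32 hours. Critical path: E → G → J.

Variance along critical path = 0.111 + 0.444 + 9.000 = 9.556; σ = √9.556 = 3.091 hours.
Z = (26 − 32) / 3.091 = -1.941
P(T ≤ 26) = Φ(-1.941) ≈ 0.026

0.026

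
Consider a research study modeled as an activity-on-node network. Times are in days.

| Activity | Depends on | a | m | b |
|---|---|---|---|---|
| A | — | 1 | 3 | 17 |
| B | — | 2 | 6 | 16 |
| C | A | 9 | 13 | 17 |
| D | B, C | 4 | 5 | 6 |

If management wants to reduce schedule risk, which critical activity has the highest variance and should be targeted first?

A

te_A = (1 + 4·3 + 17)/6 = 30/6 = 5; σ²_A = ((17−1)/6)² = 7.111
te_B = (2 + 4·6 + 16)/6 = 42/6 = 7; σ²_B = ((16−2)/6)² = 5.444
te_C = (9 + 4·13 + 17)/6 = 78/6 = 13; σ²_C = ((17−9)/6)² = 1.778
te_D = (4 + 4·5 + 6)/6 = 30/6 = 5; σ²_D = ((6−4)/6)² = 0.111

Forward pass:
ES_A = 0; EF_A = 5
ES_B = 0; EF_B = 7
ES_C = 5; EF_C = 5+13 = 18
ES_D = max(EF_B=7, EF_C=18) = 18; EF_D = 18+5 = 23
Expected project duration μ = 23 days. Critical path: A → C → D.

Variances on critical path: σ²_A=7.111, σ²_C=1.778, σ²_D=0.111.
Largest is σ²_A = 7.111.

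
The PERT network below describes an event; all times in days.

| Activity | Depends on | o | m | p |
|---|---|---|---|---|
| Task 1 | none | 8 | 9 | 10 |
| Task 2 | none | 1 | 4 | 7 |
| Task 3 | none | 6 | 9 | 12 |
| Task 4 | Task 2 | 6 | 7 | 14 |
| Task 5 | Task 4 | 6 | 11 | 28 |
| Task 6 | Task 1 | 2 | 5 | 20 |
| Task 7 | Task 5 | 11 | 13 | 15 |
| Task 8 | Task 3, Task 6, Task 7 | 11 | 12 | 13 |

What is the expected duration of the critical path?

te_Task 1 = (8 + 4·9 + 10)/6 = 54/6 = 9
te_Task 2 = (1 + 4·4 + 7)/6 = 24/6 = 4
te_Task 3 = (6 + 4·9 + 12)/6 = 54/6 = 9
te_Task 4 = (6 + 4·7 + 14)/6 = 48/6 = 8
te_Task 5 = (6 + 4·11 + 28)/6 = 78/6 = 13
te_Task 6 = (2 + 4·5 + 20)/6 = 42/6 = 7
te_Task 7 = (11 + 4·13 + 15)/6 = 78/6 = 13
te_Task 8 = (11 + 4·12 + 13)/6 = 72/6 = 12

Forward pass:
ES_Task 1 = 0; EF_Task 1 = 9
ES_Task 2 = 0; EF_Task 2 = 4
ES_Task 3 = 0; EF_Task 3 = 9
ES_Task 4 = 4; EF_Task 4 = 4+8 = 12
ES_Task 5 = 12; EF_Task 5 = 12+13 = 25
ES_Task 6 = 9; EF_Task 6 = 9+7 = 16
ES_Task 7 = 25; EF_Task 7 = 25+13 = 38
ES_Task 8 = max(EF_Task 3=9, EF_Task 6=16, EF_Task 7=38) = 38; EF_Task 8 = 38+12 = 50
Expected project duration μ = 50 days. Critical path: Task 2 → Task 4 → Task 5 → Task 7 → Task 8.

50 days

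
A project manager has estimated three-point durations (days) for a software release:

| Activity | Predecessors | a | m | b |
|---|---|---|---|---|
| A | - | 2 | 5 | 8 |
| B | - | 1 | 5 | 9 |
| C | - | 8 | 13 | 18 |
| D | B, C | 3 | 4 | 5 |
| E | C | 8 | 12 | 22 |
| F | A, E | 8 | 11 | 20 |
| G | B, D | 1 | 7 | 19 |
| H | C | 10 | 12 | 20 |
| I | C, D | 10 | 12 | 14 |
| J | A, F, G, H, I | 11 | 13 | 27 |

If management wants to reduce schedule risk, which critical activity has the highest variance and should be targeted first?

J

te_A = (2 + 4·5 + 8)/6 = 30/6 = 5; σ²_A = ((8−2)/6)² = 1.000
te_B = (1 + 4·5 + 9)/6 = 30/6 = 5; σ²_B = ((9−1)/6)² = 1.778
te_C = (8 + 4·13 + 18)/6 = 78/6 = 13; σ²_C = ((18−8)/6)² = 2.778
te_D = (3 + 4·4 + 5)/6 = 24/6 = 4; σ²_D = ((5−3)/6)² = 0.111
te_E = (8 + 4·12 + 22)/6 = 78/6 = 13; σ²_E = ((22−8)/6)² = 5.444
te_F = (8 + 4·11 + 20)/6 = 72/6 = 12; σ²_F = ((20−8)/6)² = 4.000
te_G = (1 + 4·7 + 19)/6 = 48/6 = 8; σ²_G = ((19−1)/6)² = 9.000
te_H = (10 + 4·12 + 20)/6 = 78/6 = 13; σ²_H = ((20−10)/6)² = 2.778
te_I = (10 + 4·12 + 14)/6 = 72/6 = 12; σ²_I = ((14−10)/6)² = 0.444
te_J = (11 + 4·13 + 27)/6 = 90/6 = 15; σ²_J = ((27−11)/6)² = 7.111

Forward pass:
ES_A = 0; EF_A = 5
ES_B = 0; EF_B = 5
ES_C = 0; EF_C = 13
ES_D = max(EF_B=5, EF_C=13) = 13; EF_D = 13+4 = 17
ES_E = 13; EF_E = 13+13 = 26
ES_F = max(EF_A=5, EF_E=26) = 26; EF_F = 26+12 = 38
ES_G = max(EF_B=5, EF_D=17) = 17; EF_G = 17+8 = 25
ES_H = 13; EF_H = 13+13 = 26
ES_I = max(EF_C=13, EF_D=17) = 17; EF_I = 17+12 = 29
ES_J = max(EF_A=5, EF_F=38, EF_G=25, EF_H=26, EF_I=29) = 38; EF_J = 38+15 = 53
Expected project duration μ = 53 days. Critical path: C → E → F → J.

Variances on critical path: σ²_C=2.778, σ²_E=5.444, σ²_F=4.000, σ²_J=7.111.
Largest is σ²_J = 7.111.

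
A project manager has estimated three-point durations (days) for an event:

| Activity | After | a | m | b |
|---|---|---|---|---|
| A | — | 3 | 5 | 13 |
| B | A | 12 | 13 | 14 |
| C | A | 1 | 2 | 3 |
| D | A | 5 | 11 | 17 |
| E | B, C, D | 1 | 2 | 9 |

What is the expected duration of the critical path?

22 days

te_A = (3 + 4·5 + 13)/6 = 36/6 = 6
te_B = (12 + 4·13 + 14)/6 = 78/6 = 13
te_C = (1 + 4·2 + 3)/6 = 12/6 = 2
te_D = (5 + 4·11 + 17)/6 = 66/6 = 11
te_E = (1 + 4·2 + 9)/6 = 18/6 = 3

Forward pass:
ES_A = 0; EF_A = 6
ES_B = 6; EF_B = 6+13 = 19
ES_C = 6; EF_C = 6+2 = 8
ES_D = 6; EF_D = 6+11 = 17
ES_E = max(EF_B=19, EF_C=8, EF_D=17) = 19; EF_E = 19+3 = 22
Expected project duration μ = 22 days. Critical path: A → B → E.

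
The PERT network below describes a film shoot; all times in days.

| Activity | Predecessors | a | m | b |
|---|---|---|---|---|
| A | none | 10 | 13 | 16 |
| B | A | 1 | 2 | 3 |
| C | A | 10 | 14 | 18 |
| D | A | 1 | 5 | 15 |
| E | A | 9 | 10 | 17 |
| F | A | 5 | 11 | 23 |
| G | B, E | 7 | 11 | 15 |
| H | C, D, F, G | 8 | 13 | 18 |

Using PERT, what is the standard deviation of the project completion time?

te_A = (10 + 4·13 + 16)/6 = 78/6 = 13; σ²_A = ((16−10)/6)² = 1.000
te_B = (1 + 4·2 + 3)/6 = 12/6 = 2; σ²_B = ((3−1)/6)² = 0.111
te_C = (10 + 4·14 + 18)/6 = 84/6 = 14; σ²_C = ((18−10)/6)² = 1.778
te_D = (1 + 4·5 + 15)/6 = 36/6 = 6; σ²_D = ((15−1)/6)² = 5.444
te_E = (9 + 4·10 + 17)/6 = 66/6 = 11; σ²_E = ((17−9)/6)² = 1.778
te_F = (5 + 4·11 + 23)/6 = 72/6 = 12; σ²_F = ((23−5)/6)² = 9.000
te_G = (7 + 4·11 + 15)/6 = 66/6 = 11; σ²_G = ((15−7)/6)² = 1.778
te_H = (8 + 4·13 + 18)/6 = 78/6 = 13; σ²_H = ((18−8)/6)² = 2.778

Forward pass:
ES_A = 0; EF_A = 13
ES_B = 13; EF_B = 13+2 = 15
ES_C = 13; EF_C = 13+14 = 27
ES_D = 13; EF_D = 13+6 = 19
ES_E = 13; EF_E = 13+11 = 24
ES_F = 13; EF_F = 13+12 = 25
ES_G = max(EF_B=15, EF_E=24) = 24; EF_G = 24+11 = 35
ES_H = max(EF_C=27, EF_D=19, EF_F=25, EF_G=35) = 35; EF_H = 35+13 = 48
Expected project duration μ = 48 days. Critical path: A → E → G → H.

Variance along critical path = 1.000 + 1.778 + 1.778 + 2.778 = 7.333
σ = √7.333 = 2.708 days

2.71 days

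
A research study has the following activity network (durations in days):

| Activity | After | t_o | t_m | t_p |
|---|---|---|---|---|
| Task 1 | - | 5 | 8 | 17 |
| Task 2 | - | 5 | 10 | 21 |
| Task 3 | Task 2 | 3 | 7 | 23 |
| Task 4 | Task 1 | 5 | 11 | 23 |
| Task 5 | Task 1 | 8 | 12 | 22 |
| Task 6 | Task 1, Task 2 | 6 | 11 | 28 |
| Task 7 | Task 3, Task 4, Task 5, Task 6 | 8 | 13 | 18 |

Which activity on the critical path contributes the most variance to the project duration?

Task 6

te_Task 1 = (5 + 4·8 + 17)/6 = 54/6 = 9; σ²_Task 1 = ((17−5)/6)² = 4.000
te_Task 2 = (5 + 4·10 + 21)/6 = 66/6 = 11; σ²_Task 2 = ((21−5)/6)² = 7.111
te_Task 3 = (3 + 4·7 + 23)/6 = 54/6 = 9; σ²_Task 3 = ((23−3)/6)² = 11.111
te_Task 4 = (5 + 4·11 + 23)/6 = 72/6 = 12; σ²_Task 4 = ((23−5)/6)² = 9.000
te_Task 5 = (8 + 4·12 + 22)/6 = 78/6 = 13; σ²_Task 5 = ((22−8)/6)² = 5.444
te_Task 6 = (6 + 4·11 + 28)/6 = 78/6 = 13; σ²_Task 6 = ((28−6)/6)² = 13.444
te_Task 7 = (8 + 4·13 + 18)/6 = 78/6 = 13; σ²_Task 7 = ((18−8)/6)² = 2.778

Forward pass:
ES_Task 1 = 0; EF_Task 1 = 9
ES_Task 2 = 0; EF_Task 2 = 11
ES_Task 3 = 11; EF_Task 3 = 11+9 = 20
ES_Task 4 = 9; EF_Task 4 = 9+12 = 21
ES_Task 5 = 9; EF_Task 5 = 9+13 = 22
ES_Task 6 = max(EF_Task 1=9, EF_Task 2=11) = 11; EF_Task 6 = 11+13 = 24
ES_Task 7 = max(EF_Task 3=20, EF_Task 4=21, EF_Task 5=22, EF_Task 6=24) = 24; EF_Task 7 = 24+13 = 37
Expected project duration μ = 37 days. Critical path: Task 2 → Task 6 → Task 7.

Variances on critical path: σ²_Task 2=7.111, σ²_Task 6=13.444, σ²_Task 7=2.778.
Largest is σ²_Task 6 = 13.444.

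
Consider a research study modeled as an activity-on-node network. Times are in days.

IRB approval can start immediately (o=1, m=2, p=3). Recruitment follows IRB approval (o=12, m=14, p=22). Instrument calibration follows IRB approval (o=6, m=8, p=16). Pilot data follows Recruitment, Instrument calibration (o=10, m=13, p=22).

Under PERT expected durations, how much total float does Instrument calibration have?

6 days

te_IRB approval = (1 + 4·2 + 3)/6 = 12/6 = 2
te_Recruitment = (12 + 4·14 + 22)/6 = 90/6 = 15
te_Instrument calibration = (6 + 4·8 + 16)/6 = 54/6 = 9
te_Pilot data = (10 + 4·13 + 22)/6 = 84/6 = 14

Forward pass:
ES_IRB approval = 0; EF_IRB approval = 2
ES_Recruitment = 2; EF_Recruitment = 2+15 = 17
ES_Instrument calibration = 2; EF_Instrument calibration = 2+9 = 11
ES_Pilot data = max(EF_Recruitment=17, EF_Instrument calibration=11) = 17; EF_Pilot data = 17+14 = 31
Expected project duration μ = 31 days. Critical path: IRB approval → Recruitment → Pilot data.

Backward pass:
LF_Pilot data = 31; LS_Pilot data = 31−14 = 17
LF_Instrument calibration = LS_Pilot data = 17; LS_Instrument calibration = 17−9 = 8
LF_Recruitment = LS_Pilot data = 17; LS_Recruitment = 17−15 = 2
LF_IRB approval = min(LS_Recruitment=2, LS_Instrument calibration=8) = 2; LS_IRB approval = 2−2 = 0
Slack_Instrument calibration = LS_Instrument calibration − ES_Instrument calibration = 8 − 2 = 6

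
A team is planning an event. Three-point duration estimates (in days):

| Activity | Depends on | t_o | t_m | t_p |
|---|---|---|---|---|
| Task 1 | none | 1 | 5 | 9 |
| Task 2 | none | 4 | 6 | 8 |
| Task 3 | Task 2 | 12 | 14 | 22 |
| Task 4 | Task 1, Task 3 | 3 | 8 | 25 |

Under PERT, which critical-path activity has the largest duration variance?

te_Task 1 = (1 + 4·5 + 9)/6 = 30/6 = 5; σ²_Task 1 = ((9−1)/6)² = 1.778
te_Task 2 = (4 + 4·6 + 8)/6 = 36/6 = 6; σ²_Task 2 = ((8−4)/6)² = 0.444
te_Task 3 = (12 + 4·14 + 22)/6 = 90/6 = 15; σ²_Task 3 = ((22−12)/6)² = 2.778
te_Task 4 = (3 + 4·8 + 25)/6 = 60/6 = 10; σ²_Task 4 = ((25−3)/6)² = 13.444

Forward pass:
ES_Task 1 = 0; EF_Task 1 = 5
ES_Task 2 = 0; EF_Task 2 = 6
ES_Task 3 = 6; EF_Task 3 = 6+15 = 21
ES_Task 4 = max(EF_Task 1=5, EF_Task 3=21) = 21; EF_Task 4 = 21+10 = 31
Expected project duration μ = 31 days. Critical path: Task 2 → Task 3 → Task 4.

Variances on critical path: σ²_Task 2=0.444, σ²_Task 3=2.778, σ²_Task 4=13.444.
Largest is σ²_Task 4 = 13.444.

Task 4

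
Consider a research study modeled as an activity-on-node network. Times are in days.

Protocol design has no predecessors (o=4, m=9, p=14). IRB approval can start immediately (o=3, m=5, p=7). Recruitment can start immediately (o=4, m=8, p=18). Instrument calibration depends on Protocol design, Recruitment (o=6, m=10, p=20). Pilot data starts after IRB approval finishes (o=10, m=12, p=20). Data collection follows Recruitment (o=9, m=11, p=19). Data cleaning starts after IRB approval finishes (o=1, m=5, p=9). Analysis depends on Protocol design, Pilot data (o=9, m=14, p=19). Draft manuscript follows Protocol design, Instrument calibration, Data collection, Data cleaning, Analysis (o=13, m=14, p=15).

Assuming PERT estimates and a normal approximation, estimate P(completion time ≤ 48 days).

te_Protocol design = (4 + 4·9 + 14)/6 = 54/6 = 9; σ²_Protocol design = ((14−4)/6)² = 2.778
te_IRB approval = (3 + 4·5 + 7)/6 = 30/6 = 5; σ²_IRB approval = ((7−3)/6)² = 0.444
te_Recruitment = (4 + 4·8 + 18)/6 = 54/6 = 9; σ²_Recruitment = ((18−4)/6)² = 5.444
te_Instrument calibration = (6 + 4·10 + 20)/6 = 66/6 = 11; σ²_Instrument calibration = ((20−6)/6)² = 5.444
te_Pilot data = (10 + 4·12 + 20)/6 = 78/6 = 13; σ²_Pilot data = ((20−10)/6)² = 2.778
te_Data collection = (9 + 4·11 + 19)/6 = 72/6 = 12; σ²_Data collection = ((19−9)/6)² = 2.778
te_Data cleaning = (1 + 4·5 + 9)/6 = 30/6 = 5; σ²_Data cleaning = ((9−1)/6)² = 1.778
te_Analysis = (9 + 4·14 + 19)/6 = 84/6 = 14; σ²_Analysis = ((19−9)/6)² = 2.778
te_Draft manuscript = (13 + 4·14 + 15)/6 = 84/6 = 14; σ²_Draft manuscript = ((15−13)/6)² = 0.111

Forward pass:
ES_Protocol design = 0; EF_Protocol design = 9
ES_IRB approval = 0; EF_IRB approval = 5
ES_Recruitment = 0; EF_Recruitment = 9
ES_Instrument calibration = max(EF_Protocol design=9, EF_Recruitment=9) = 9; EF_Instrument calibration = 9+11 = 20
ES_Pilot data = 5; EF_Pilot data = 5+13 = 18
ES_Data collection = 9; EF_Data collection = 9+12 = 21
ES_Data cleaning = 5; EF_Data cleaning = 5+5 = 10
ES_Analysis = max(EF_Protocol design=9, EF_Pilot data=18) = 18; EF_Analysis = 18+14 = 32
ES_Draft manuscript = max(EF_Protocol design=9, EF_Instrument calibration=20, EF_Data collection=21, EF_Data cleaning=10, EF_Analysis=32) = 32; EF_Draft manuscript = 32+14 = 46
Expected project duration μ = 46 days. Critical path: IRB approval → Pilot data → Analysis → Draft manuscript.

Variance along critical path = 0.444 + 2.778 + 2.778 + 0.111 = 6.111; σ = √6.111 = 2.472 days.
Z = (48 − 46) / 2.472 = 0.809
P(T ≤ 48) = Φ(0.809) ≈ 0.791

0.791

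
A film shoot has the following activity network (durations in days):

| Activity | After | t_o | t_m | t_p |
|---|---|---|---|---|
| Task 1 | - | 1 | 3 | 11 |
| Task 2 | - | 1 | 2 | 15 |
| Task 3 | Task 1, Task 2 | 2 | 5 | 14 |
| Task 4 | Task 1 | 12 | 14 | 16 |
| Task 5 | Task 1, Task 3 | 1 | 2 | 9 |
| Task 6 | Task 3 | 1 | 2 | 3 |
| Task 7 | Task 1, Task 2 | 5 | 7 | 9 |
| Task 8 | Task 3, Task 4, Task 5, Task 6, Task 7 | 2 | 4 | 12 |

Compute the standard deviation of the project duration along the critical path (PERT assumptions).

2.45 days

te_Task 1 = (1 + 4·3 + 11)/6 = 24/6 = 4; σ²_Task 1 = ((11−1)/6)² = 2.778
te_Task 2 = (1 + 4·2 + 15)/6 = 24/6 = 4; σ²_Task 2 = ((15−1)/6)² = 5.444
te_Task 3 = (2 + 4·5 + 14)/6 = 36/6 = 6; σ²_Task 3 = ((14−2)/6)² = 4.000
te_Task 4 = (12 + 4·14 + 16)/6 = 84/6 = 14; σ²_Task 4 = ((16−12)/6)² = 0.444
te_Task 5 = (1 + 4·2 + 9)/6 = 18/6 = 3; σ²_Task 5 = ((9−1)/6)² = 1.778
te_Task 6 = (1 + 4·2 + 3)/6 = 12/6 = 2; σ²_Task 6 = ((3−1)/6)² = 0.111
te_Task 7 = (5 + 4·7 + 9)/6 = 42/6 = 7; σ²_Task 7 = ((9−5)/6)² = 0.444
te_Task 8 = (2 + 4·4 + 12)/6 = 30/6 = 5; σ²_Task 8 = ((12−2)/6)² = 2.778

Forward pass:
ES_Task 1 = 0; EF_Task 1 = 4
ES_Task 2 = 0; EF_Task 2 = 4
ES_Task 3 = max(EF_Task 1=4, EF_Task 2=4) = 4; EF_Task 3 = 4+6 = 10
ES_Task 4 = 4; EF_Task 4 = 4+14 = 18
ES_Task 5 = max(EF_Task 1=4, EF_Task 3=10) = 10; EF_Task 5 = 10+3 = 13
ES_Task 6 = 10; EF_Task 6 = 10+2 = 12
ES_Task 7 = max(EF_Task 1=4, EF_Task 2=4) = 4; EF_Task 7 = 4+7 = 11
ES_Task 8 = max(EF_Task 3=10, EF_Task 4=18, EF_Task 5=13, EF_Task 6=12, EF_Task 7=11) = 18; EF_Task 8 = 18+5 = 23
Expected project duration μ = 23 days. Critical path: Task 1 → Task 4 → Task 8.

Variance along critical path = 2.778 + 0.444 + 2.778 = 6.000
σ = √6.000 = 2.449 days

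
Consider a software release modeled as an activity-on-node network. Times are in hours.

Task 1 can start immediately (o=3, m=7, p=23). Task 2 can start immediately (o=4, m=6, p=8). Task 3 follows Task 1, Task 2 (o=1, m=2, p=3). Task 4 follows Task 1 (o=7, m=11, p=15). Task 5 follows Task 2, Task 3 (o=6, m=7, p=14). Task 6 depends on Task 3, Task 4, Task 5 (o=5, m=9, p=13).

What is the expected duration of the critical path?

te_Task 1 = (3 + 4·7 + 23)/6 = 54/6 = 9
te_Task 2 = (4 + 4·6 + 8)/6 = 36/6 = 6
te_Task 3 = (1 + 4·2 + 3)/6 = 12/6 = 2
te_Task 4 = (7 + 4·11 + 15)/6 = 66/6 = 11
te_Task 5 = (6 + 4·7 + 14)/6 = 48/6 = 8
te_Task 6 = (5 + 4·9 + 13)/6 = 54/6 = 9

Forward pass:
ES_Task 1 = 0; EF_Task 1 = 9
ES_Task 2 = 0; EF_Task 2 = 6
ES_Task 3 = max(EF_Task 1=9, EF_Task 2=6) = 9; EF_Task 3 = 9+2 = 11
ES_Task 4 = 9; EF_Task 4 = 9+11 = 20
ES_Task 5 = max(EF_Task 2=6, EF_Task 3=11) = 11; EF_Task 5 = 11+8 = 19
ES_Task 6 = max(EF_Task 3=11, EF_Task 4=20, EF_Task 5=19) = 20; EF_Task 6 = 20+9 = 29
Expected project duration μ = 29 hours. Critical path: Task 1 → Task 4 → Task 6.

29 hours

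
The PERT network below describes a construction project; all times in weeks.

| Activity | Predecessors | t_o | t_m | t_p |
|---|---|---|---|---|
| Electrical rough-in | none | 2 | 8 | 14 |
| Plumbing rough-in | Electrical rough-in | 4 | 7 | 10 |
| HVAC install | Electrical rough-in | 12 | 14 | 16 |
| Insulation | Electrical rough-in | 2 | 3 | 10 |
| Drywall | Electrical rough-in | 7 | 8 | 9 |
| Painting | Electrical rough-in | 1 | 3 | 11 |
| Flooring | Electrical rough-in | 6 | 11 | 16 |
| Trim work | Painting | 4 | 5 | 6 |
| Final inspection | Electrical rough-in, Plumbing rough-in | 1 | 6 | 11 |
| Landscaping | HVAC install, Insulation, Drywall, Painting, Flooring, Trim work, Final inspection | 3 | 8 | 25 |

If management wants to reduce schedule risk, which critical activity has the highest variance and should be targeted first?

te_Electrical rough-in = (2 + 4·8 + 14)/6 = 48/6 = 8; σ²_Electrical rough-in = ((14−2)/6)² = 4.000
te_Plumbing rough-in = (4 + 4·7 + 10)/6 = 42/6 = 7; σ²_Plumbing rough-in = ((10−4)/6)² = 1.000
te_HVAC install = (12 + 4·14 + 16)/6 = 84/6 = 14; σ²_HVAC install = ((16−12)/6)² = 0.444
te_Insulation = (2 + 4·3 + 10)/6 = 24/6 = 4; σ²_Insulation = ((10−2)/6)² = 1.778
te_Drywall = (7 + 4·8 + 9)/6 = 48/6 = 8; σ²_Drywall = ((9−7)/6)² = 0.111
te_Painting = (1 + 4·3 + 11)/6 = 24/6 = 4; σ²_Painting = ((11−1)/6)² = 2.778
te_Flooring = (6 + 4·11 + 16)/6 = 66/6 = 11; σ²_Flooring = ((16−6)/6)² = 2.778
te_Trim work = (4 + 4·5 + 6)/6 = 30/6 = 5; σ²_Trim work = ((6−4)/6)² = 0.111
te_Final inspection = (1 + 4·6 + 11)/6 = 36/6 = 6; σ²_Final inspection = ((11−1)/6)² = 2.778
te_Landscaping = (3 + 4·8 + 25)/6 = 60/6 = 10; σ²_Landscaping = ((25−3)/6)² = 13.444

Forward pass:
ES_Electrical rough-in = 0; EF_Electrical rough-in = 8
ES_Plumbing rough-in = 8; EF_Plumbing rough-in = 8+7 = 15
ES_HVAC install = 8; EF_HVAC install = 8+14 = 22
ES_Insulation = 8; EF_Insulation = 8+4 = 12
ES_Drywall = 8; EF_Drywall = 8+8 = 16
ES_Painting = 8; EF_Painting = 8+4 = 12
ES_Flooring = 8; EF_Flooring = 8+11 = 19
ES_Trim work = 12; EF_Trim work = 12+5 = 17
ES_Final inspection = max(EF_Electrical rough-in=8, EF_Plumbing rough-in=15) = 15; EF_Final inspection = 15+6 = 21
ES_Landscaping = max(EF_HVAC install=22, EF_Insulation=12, EF_Drywall=16, EF_Painting=12, EF_Flooring=19, EF_Trim work=17, EF_Final inspection=21) = 22; EF_Landscaping = 22+10 = 32
Expected project duration μ = 32 weeks. Critical path: Electrical rough-in → HVAC install → Landscaping.

Variances on critical path: σ²_Electrical rough-in=4.000, σ²_HVAC install=0.444, σ²_Landscaping=13.444.
Largest is σ²_Landscaping = 13.444.

Landscaping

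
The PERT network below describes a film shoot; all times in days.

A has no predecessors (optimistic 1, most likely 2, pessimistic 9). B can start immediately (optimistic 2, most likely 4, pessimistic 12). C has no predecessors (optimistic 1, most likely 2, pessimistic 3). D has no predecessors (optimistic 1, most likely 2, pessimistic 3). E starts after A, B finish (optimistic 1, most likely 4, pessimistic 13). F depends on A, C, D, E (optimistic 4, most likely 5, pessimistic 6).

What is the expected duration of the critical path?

te_A = (1 + 4·2 + 9)/6 = 18/6 = 3
te_B = (2 + 4·4 + 12)/6 = 30/6 = 5
te_C = (1 + 4·2 + 3)/6 = 12/6 = 2
te_D = (1 + 4·2 + 3)/6 = 12/6 = 2
te_E = (1 + 4·4 + 13)/6 = 30/6 = 5
te_F = (4 + 4·5 + 6)/6 = 30/6 = 5

Forward pass:
ES_A = 0; EF_A = 3
ES_B = 0; EF_B = 5
ES_C = 0; EF_C = 2
ES_D = 0; EF_D = 2
ES_E = max(EF_A=3, EF_B=5) = 5; EF_E = 5+5 = 10
ES_F = max(EF_A=3, EF_C=2, EF_D=2, EF_E=10) = 10; EF_F = 10+5 = 15
Expected project duration μ = 15 days. Critical path: B → E → F.

15 days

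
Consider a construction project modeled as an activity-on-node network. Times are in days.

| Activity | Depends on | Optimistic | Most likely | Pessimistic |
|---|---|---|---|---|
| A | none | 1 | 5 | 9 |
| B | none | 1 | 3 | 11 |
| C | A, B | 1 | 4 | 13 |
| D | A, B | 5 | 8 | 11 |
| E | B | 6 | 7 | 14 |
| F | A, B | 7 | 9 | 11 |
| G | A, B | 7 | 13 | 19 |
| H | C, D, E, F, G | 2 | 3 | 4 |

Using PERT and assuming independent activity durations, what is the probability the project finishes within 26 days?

0.980

te_A = (1 + 4·5 + 9)/6 = 30/6 = 5; σ²_A = ((9−1)/6)² = 1.778
te_B = (1 + 4·3 + 11)/6 = 24/6 = 4; σ²_B = ((11−1)/6)² = 2.778
te_C = (1 + 4·4 + 13)/6 = 30/6 = 5; σ²_C = ((13−1)/6)² = 4.000
te_D = (5 + 4·8 + 11)/6 = 48/6 = 8; σ²_D = ((11−5)/6)² = 1.000
te_E = (6 + 4·7 + 14)/6 = 48/6 = 8; σ²_E = ((14−6)/6)² = 1.778
te_F = (7 + 4·9 + 11)/6 = 54/6 = 9; σ²_F = ((11−7)/6)² = 0.444
te_G = (7 + 4·13 + 19)/6 = 78/6 = 13; σ²_G = ((19−7)/6)² = 4.000
te_H = (2 + 4·3 + 4)/6 = 18/6 = 3; σ²_H = ((4−2)/6)² = 0.111

Forward pass:
ES_A = 0; EF_A = 5
ES_B = 0; EF_B = 4
ES_C = max(EF_A=5, EF_B=4) = 5; EF_C = 5+5 = 10
ES_D = max(EF_A=5, EF_B=4) = 5; EF_D = 5+8 = 13
ES_E = 4; EF_E = 4+8 = 12
ES_F = max(EF_A=5, EF_B=4) = 5; EF_F = 5+9 = 14
ES_G = max(EF_A=5, EF_B=4) = 5; EF_G = 5+13 = 18
ES_H = max(EF_C=10, EF_D=13, EF_E=12, EF_F=14, EF_G=18) = 18; EF_H = 18+3 = 21
Expected project duration μ = 21 days. Critical path: A → G → H.

Variance along critical path = 1.778 + 4.000 + 0.111 = 5.889; σ = √5.889 = 2.427 days.
Z = (26 − 21) / 2.427 = 2.060
P(T ≤ 26) = Φ(2.060) ≈ 0.980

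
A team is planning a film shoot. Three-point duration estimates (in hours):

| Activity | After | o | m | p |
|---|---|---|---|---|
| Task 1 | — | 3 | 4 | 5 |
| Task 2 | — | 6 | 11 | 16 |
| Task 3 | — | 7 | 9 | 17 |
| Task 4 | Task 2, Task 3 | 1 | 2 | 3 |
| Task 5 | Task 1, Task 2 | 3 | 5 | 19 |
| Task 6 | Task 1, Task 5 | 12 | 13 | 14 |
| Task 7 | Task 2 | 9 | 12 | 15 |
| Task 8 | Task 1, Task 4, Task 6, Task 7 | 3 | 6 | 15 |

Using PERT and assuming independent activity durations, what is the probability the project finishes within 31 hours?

te_Task 1 = (3 + 4·4 + 5)/6 = 24/6 = 4; σ²_Task 1 = ((5−3)/6)² = 0.111
te_Task 2 = (6 + 4·11 + 16)/6 = 66/6 = 11; σ²_Task 2 = ((16−6)/6)² = 2.778
te_Task 3 = (7 + 4·9 + 17)/6 = 60/6 = 10; σ²_Task 3 = ((17−7)/6)² = 2.778
te_Task 4 = (1 + 4·2 + 3)/6 = 12/6 = 2; σ²_Task 4 = ((3−1)/6)² = 0.111
te_Task 5 = (3 + 4·5 + 19)/6 = 42/6 = 7; σ²_Task 5 = ((19−3)/6)² = 7.111
te_Task 6 = (12 + 4·13 + 14)/6 = 78/6 = 13; σ²_Task 6 = ((14−12)/6)² = 0.111
te_Task 7 = (9 + 4·12 + 15)/6 = 72/6 = 12; σ²_Task 7 = ((15−9)/6)² = 1.000
te_Task 8 = (3 + 4·6 + 15)/6 = 42/6 = 7; σ²_Task 8 = ((15−3)/6)² = 4.000

Forward pass:
ES_Task 1 = 0; EF_Task 1 = 4
ES_Task 2 = 0; EF_Task 2 = 11
ES_Task 3 = 0; EF_Task 3 = 10
ES_Task 4 = max(EF_Task 2=11, EF_Task 3=10) = 11; EF_Task 4 = 11+2 = 13
ES_Task 5 = max(EF_Task 1=4, EF_Task 2=11) = 11; EF_Task 5 = 11+7 = 18
ES_Task 6 = max(EF_Task 1=4, EF_Task 5=18) = 18; EF_Task 6 = 18+13 = 31
ES_Task 7 = 11; EF_Task 7 = 11+12 = 23
ES_Task 8 = max(EF_Task 1=4, EF_Task 4=13, EF_Task 6=31, EF_Task 7=23) = 31; EF_Task 8 = 31+7 = 38
Expected project duration μ = 38 hours. Critical path: Task 2 → Task 5 → Task 6 → Task 8.

Variance along critical path = 2.778 + 7.111 + 0.111 + 4.000 = 14.000; σ = √14.000 = 3.742 hours.
Z = (31 − 38) / 3.742 = -1.871
P(T ≤ 31) = Φ(-1.871) ≈ 0.031

0.031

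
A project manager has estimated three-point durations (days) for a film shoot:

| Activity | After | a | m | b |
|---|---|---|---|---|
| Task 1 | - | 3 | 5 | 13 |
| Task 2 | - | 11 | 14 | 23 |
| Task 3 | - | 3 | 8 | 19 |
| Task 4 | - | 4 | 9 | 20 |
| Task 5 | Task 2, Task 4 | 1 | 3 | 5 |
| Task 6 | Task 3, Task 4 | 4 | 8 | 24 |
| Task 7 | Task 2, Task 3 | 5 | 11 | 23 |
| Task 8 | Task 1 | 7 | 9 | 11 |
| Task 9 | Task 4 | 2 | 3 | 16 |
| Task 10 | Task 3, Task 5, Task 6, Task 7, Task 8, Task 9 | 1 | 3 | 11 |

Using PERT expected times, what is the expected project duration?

te_Task 1 = (3 + 4·5 + 13)/6 = 36/6 = 6
te_Task 2 = (11 + 4·14 + 23)/6 = 90/6 = 15
te_Task 3 = (3 + 4·8 + 19)/6 = 54/6 = 9
te_Task 4 = (4 + 4·9 + 20)/6 = 60/6 = 10
te_Task 5 = (1 + 4·3 + 5)/6 = 18/6 = 3
te_Task 6 = (4 + 4·8 + 24)/6 = 60/6 = 10
te_Task 7 = (5 + 4·11 + 23)/6 = 72/6 = 12
te_Task 8 = (7 + 4·9 + 11)/6 = 54/6 = 9
te_Task 9 = (2 + 4·3 + 16)/6 = 30/6 = 5
te_Task 10 = (1 + 4·3 + 11)/6 = 24/6 = 4

Forward pass:
ES_Task 1 = 0; EF_Task 1 = 6
ES_Task 2 = 0; EF_Task 2 = 15
ES_Task 3 = 0; EF_Task 3 = 9
ES_Task 4 = 0; EF_Task 4 = 10
ES_Task 5 = max(EF_Task 2=15, EF_Task 4=10) = 15; EF_Task 5 = 15+3 = 18
ES_Task 6 = max(EF_Task 3=9, EF_Task 4=10) = 10; EF_Task 6 = 10+10 = 20
ES_Task 7 = max(EF_Task 2=15, EF_Task 3=9) = 15; EF_Task 7 = 15+12 = 27
ES_Task 8 = 6; EF_Task 8 = 6+9 = 15
ES_Task 9 = 10; EF_Task 9 = 10+5 = 15
ES_Task 10 = max(EF_Task 3=9, EF_Task 5=18, EF_Task 6=20, EF_Task 7=27, EF_Task 8=15, EF_Task 9=15) = 27; EF_Task 10 = 27+4 = 31
Expected project duration μ = 31 days. Critical path: Task 2 → Task 7 → Task 10.

31 days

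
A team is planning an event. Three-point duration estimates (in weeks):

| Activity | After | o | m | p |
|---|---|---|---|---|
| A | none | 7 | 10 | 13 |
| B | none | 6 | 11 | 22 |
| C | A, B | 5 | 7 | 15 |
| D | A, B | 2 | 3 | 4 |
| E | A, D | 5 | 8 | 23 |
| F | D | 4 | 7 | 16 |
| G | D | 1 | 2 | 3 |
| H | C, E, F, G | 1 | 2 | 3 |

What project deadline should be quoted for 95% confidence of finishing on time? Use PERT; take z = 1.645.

te_A = (7 + 4·10 + 13)/6 = 60/6 = 10; σ²_A = ((13−7)/6)² = 1.000
te_B = (6 + 4·11 + 22)/6 = 72/6 = 12; σ²_B = ((22−6)/6)² = 7.111
te_C = (5 + 4·7 + 15)/6 = 48/6 = 8; σ²_C = ((15−5)/6)² = 2.778
te_D = (2 + 4·3 + 4)/6 = 18/6 = 3; σ²_D = ((4−2)/6)² = 0.111
te_E = (5 + 4·8 + 23)/6 = 60/6 = 10; σ²_E = ((23−5)/6)² = 9.000
te_F = (4 + 4·7 + 16)/6 = 48/6 = 8; σ²_F = ((16−4)/6)² = 4.000
te_G = (1 + 4·2 + 3)/6 = 12/6 = 2; σ²_G = ((3−1)/6)² = 0.111
te_H = (1 + 4·2 + 3)/6 = 12/6 = 2; σ²_H = ((3−1)/6)² = 0.111

Forward pass:
ES_A = 0; EF_A = 10
ES_B = 0; EF_B = 12
ES_C = max(EF_A=10, EF_B=12) = 12; EF_C = 12+8 = 20
ES_D = max(EF_A=10, EF_B=12) = 12; EF_D = 12+3 = 15
ES_E = max(EF_A=10, EF_D=15) = 15; EF_E = 15+10 = 25
ES_F = 15; EF_F = 15+8 = 23
ES_G = 15; EF_G = 15+2 = 17
ES_H = max(EF_C=20, EF_E=25, EF_F=23, EF_G=17) = 25; EF_H = 25+2 = 27
Expected project duration μ = 27 weeks. Critical path: B → D → E → H.

Variance along critical path = 7.111 + 0.111 + 9.000 + 0.111 = 16.333; σ = 4.041 weeks.
D = μ + z·σ = 27 + 1.645·4.041 = 33.6 weeks

33.6 weeks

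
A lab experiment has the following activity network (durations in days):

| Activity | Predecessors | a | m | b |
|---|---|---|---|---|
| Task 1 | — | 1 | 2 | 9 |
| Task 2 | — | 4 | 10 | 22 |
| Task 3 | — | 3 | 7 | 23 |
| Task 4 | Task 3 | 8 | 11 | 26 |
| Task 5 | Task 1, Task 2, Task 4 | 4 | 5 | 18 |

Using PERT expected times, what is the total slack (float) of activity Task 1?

te_Task 1 = (1 + 4·2 + 9)/6 = 18/6 = 3
te_Task 2 = (4 + 4·10 + 22)/6 = 66/6 = 11
te_Task 3 = (3 + 4·7 + 23)/6 = 54/6 = 9
te_Task 4 = (8 + 4·11 + 26)/6 = 78/6 = 13
te_Task 5 = (4 + 4·5 + 18)/6 = 42/6 = 7

Forward pass:
ES_Task 1 = 0; EF_Task 1 = 3
ES_Task 2 = 0; EF_Task 2 = 11
ES_Task 3 = 0; EF_Task 3 = 9
ES_Task 4 = 9; EF_Task 4 = 9+13 = 22
ES_Task 5 = max(EF_Task 1=3, EF_Task 2=11, EF_Task 4=22) = 22; EF_Task 5 = 22+7 = 29
Expected project duration μ = 29 days. Critical path: Task 3 → Task 4 → Task 5.

Backward pass:
LF_Task 5 = 29; LS_Task 5 = 29−7 = 22
LF_Task 4 = LS_Task 5 = 22; LS_Task 4 = 22−13 = 9
LF_Task 3 = LS_Task 4 = 9; LS_Task 3 = 9−9 = 0
LF_Task 2 = LS_Task 5 = 22; LS_Task 2 = 22−11 = 11
LF_Task 1 = LS_Task 5 = 22; LS_Task 1 = 22−3 = 19
Slack_Task 1 = LS_Task 1 − ES_Task 1 = 19 − 0 = 19

19 days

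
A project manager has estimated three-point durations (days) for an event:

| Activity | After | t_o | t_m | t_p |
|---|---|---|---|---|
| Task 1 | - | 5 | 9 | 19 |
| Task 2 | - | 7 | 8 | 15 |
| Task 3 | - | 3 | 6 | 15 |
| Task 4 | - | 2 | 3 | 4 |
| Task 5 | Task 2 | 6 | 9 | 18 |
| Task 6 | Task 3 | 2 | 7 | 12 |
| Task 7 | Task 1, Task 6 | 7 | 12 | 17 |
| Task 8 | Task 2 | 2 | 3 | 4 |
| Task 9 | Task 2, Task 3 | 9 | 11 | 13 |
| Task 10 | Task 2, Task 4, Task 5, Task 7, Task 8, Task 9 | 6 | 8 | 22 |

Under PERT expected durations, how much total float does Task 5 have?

7 days

te_Task 1 = (5 + 4·9 + 19)/6 = 60/6 = 10
te_Task 2 = (7 + 4·8 + 15)/6 = 54/6 = 9
te_Task 3 = (3 + 4·6 + 15)/6 = 42/6 = 7
te_Task 4 = (2 + 4·3 + 4)/6 = 18/6 = 3
te_Task 5 = (6 + 4·9 + 18)/6 = 60/6 = 10
te_Task 6 = (2 + 4·7 + 12)/6 = 42/6 = 7
te_Task 7 = (7 + 4·12 + 17)/6 = 72/6 = 12
te_Task 8 = (2 + 4·3 + 4)/6 = 18/6 = 3
te_Task 9 = (9 + 4·11 + 13)/6 = 66/6 = 11
te_Task 10 = (6 + 4·8 + 22)/6 = 60/6 = 10

Forward pass:
ES_Task 1 = 0; EF_Task 1 = 10
ES_Task 2 = 0; EF_Task 2 = 9
ES_Task 3 = 0; EF_Task 3 = 7
ES_Task 4 = 0; EF_Task 4 = 3
ES_Task 5 = 9; EF_Task 5 = 9+10 = 19
ES_Task 6 = 7; EF_Task 6 = 7+7 = 14
ES_Task 7 = max(EF_Task 1=10, EF_Task 6=14) = 14; EF_Task 7 = 14+12 = 26
ES_Task 8 = 9; EF_Task 8 = 9+3 = 12
ES_Task 9 = max(EF_Task 2=9, EF_Task 3=7) = 9; EF_Task 9 = 9+11 = 20
ES_Task 10 = max(EF_Task 2=9, EF_Task 4=3, EF_Task 5=19, EF_Task 7=26, EF_Task 8=12, EF_Task 9=20) = 26; EF_Task 10 = 26+10 = 36
Expected project duration μ = 36 days. Critical path: Task 3 → Task 6 → Task 7 → Task 10.

Backward pass:
LF_Task 10 = 36; LS_Task 10 = 36−10 = 26
LF_Task 9 = LS_Task 10 = 26; LS_Task 9 = 26−11 = 15
LF_Task 8 = LS_Task 10 = 26; LS_Task 8 = 26−3 = 23
LF_Task 7 = LS_Task 10 = 26; LS_Task 7 = 26−12 = 14
LF_Task 6 = LS_Task 7 = 14; LS_Task 6 = 14−7 = 7
LF_Task 5 = LS_Task 10 = 26; LS_Task 5 = 26−10 = 16
LF_Task 4 = LS_Task 10 = 26; LS_Task 4 = 26−3 = 23
LF_Task 3 = min(LS_Task 6=7, LS_Task 9=15) = 7; LS_Task 3 = 7−7 = 0
LF_Task 2 = min(LS_Task 5=16, LS_Task 8=23, LS_Task 9=15, LS_Task 10=26) = 15; LS_Task 2 = 15−9 = 6
LF_Task 1 = LS_Task 7 = 14; LS_Task 1 = 14−10 = 4
Slack_Task 5 = LS_Task 5 − ES_Task 5 = 16 − 9 = 7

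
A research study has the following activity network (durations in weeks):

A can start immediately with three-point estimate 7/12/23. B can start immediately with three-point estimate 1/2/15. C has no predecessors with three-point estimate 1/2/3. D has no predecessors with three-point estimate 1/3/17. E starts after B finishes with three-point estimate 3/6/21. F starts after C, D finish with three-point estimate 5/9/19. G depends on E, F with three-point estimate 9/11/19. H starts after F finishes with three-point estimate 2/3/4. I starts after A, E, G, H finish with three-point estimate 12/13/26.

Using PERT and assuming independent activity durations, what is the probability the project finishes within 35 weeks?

te_A = (7 + 4·12 + 23)/6 = 78/6 = 13; σ²_A = ((23−7)/6)² = 7.111
te_B = (1 + 4·2 + 15)/6 = 24/6 = 4; σ²_B = ((15−1)/6)² = 5.444
te_C = (1 + 4·2 + 3)/6 = 12/6 = 2; σ²_C = ((3−1)/6)² = 0.111
te_D = (1 + 4·3 + 17)/6 = 30/6 = 5; σ²_D = ((17−1)/6)² = 7.111
te_E = (3 + 4·6 + 21)/6 = 48/6 = 8; σ²_E = ((21−3)/6)² = 9.000
te_F = (5 + 4·9 + 19)/6 = 60/6 = 10; σ²_F = ((19−5)/6)² = 5.444
te_G = (9 + 4·11 + 19)/6 = 72/6 = 12; σ²_G = ((19−9)/6)² = 2.778
te_H = (2 + 4·3 + 4)/6 = 18/6 = 3; σ²_H = ((4−2)/6)² = 0.111
te_I = (12 + 4·13 + 26)/6 = 90/6 = 15; σ²_I = ((26−12)/6)² = 5.444

Forward pass:
ES_A = 0; EF_A = 13
ES_B = 0; EF_B = 4
ES_C = 0; EF_C = 2
ES_D = 0; EF_D = 5
ES_E = 4; EF_E = 4+8 = 12
ES_F = max(EF_C=2, EF_D=5) = 5; EF_F = 5+10 = 15
ES_G = max(EF_E=12, EF_F=15) = 15; EF_G = 15+12 = 27
ES_H = 15; EF_H = 15+3 = 18
ES_I = max(EF_A=13, EF_E=12, EF_G=27, EF_H=18) = 27; EF_I = 27+15 = 42
Expected project duration μ = 42 weeks. Critical path: D → F → G → I.

Variance along critical path = 7.111 + 5.444 + 2.778 + 5.444 = 20.778; σ = √20.778 = 4.558 weeks.
Z = (35 − 42) / 4.558 = -1.536
P(T ≤ 35) = Φ(-1.536) ≈ 0.062

0.062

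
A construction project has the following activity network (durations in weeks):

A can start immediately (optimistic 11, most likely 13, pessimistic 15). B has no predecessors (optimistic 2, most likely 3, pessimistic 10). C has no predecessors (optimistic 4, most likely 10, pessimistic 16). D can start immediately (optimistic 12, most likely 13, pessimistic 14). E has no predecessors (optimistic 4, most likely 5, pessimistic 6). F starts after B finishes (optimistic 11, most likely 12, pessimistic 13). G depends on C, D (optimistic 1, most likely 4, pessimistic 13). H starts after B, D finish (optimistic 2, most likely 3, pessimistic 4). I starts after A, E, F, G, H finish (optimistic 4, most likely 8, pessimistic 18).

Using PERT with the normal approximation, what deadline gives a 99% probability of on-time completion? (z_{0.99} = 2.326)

34.2 weeks

te_A = (11 + 4·13 + 15)/6 = 78/6 = 13; σ²_A = ((15−11)/6)² = 0.444
te_B = (2 + 4·3 + 10)/6 = 24/6 = 4; σ²_B = ((10−2)/6)² = 1.778
te_C = (4 + 4·10 + 16)/6 = 60/6 = 10; σ²_C = ((16−4)/6)² = 4.000
te_D = (12 + 4·13 + 14)/6 = 78/6 = 13; σ²_D = ((14−12)/6)² = 0.111
te_E = (4 + 4·5 + 6)/6 = 30/6 = 5; σ²_E = ((6−4)/6)² = 0.111
te_F = (11 + 4·12 + 13)/6 = 72/6 = 12; σ²_F = ((13−11)/6)² = 0.111
te_G = (1 + 4·4 + 13)/6 = 30/6 = 5; σ²_G = ((13−1)/6)² = 4.000
te_H = (2 + 4·3 + 4)/6 = 18/6 = 3; σ²_H = ((4−2)/6)² = 0.111
te_I = (4 + 4·8 + 18)/6 = 54/6 = 9; σ²_I = ((18−4)/6)² = 5.444

Forward pass:
ES_A = 0; EF_A = 13
ES_B = 0; EF_B = 4
ES_C = 0; EF_C = 10
ES_D = 0; EF_D = 13
ES_E = 0; EF_E = 5
ES_F = 4; EF_F = 4+12 = 16
ES_G = max(EF_C=10, EF_D=13) = 13; EF_G = 13+5 = 18
ES_H = max(EF_B=4, EF_D=13) = 13; EF_H = 13+3 = 16
ES_I = max(EF_A=13, EF_E=5, EF_F=16, EF_G=18, EF_H=16) = 18; EF_I = 18+9 = 27
Expected project duration μ = 27 weeks. Critical path: D → G → I.

Variance along critical path = 0.111 + 4.000 + 5.444 = 9.556; σ = 3.091 weeks.
D = μ + z·σ = 27 + 2.326·3.091 = 34.2 weeks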